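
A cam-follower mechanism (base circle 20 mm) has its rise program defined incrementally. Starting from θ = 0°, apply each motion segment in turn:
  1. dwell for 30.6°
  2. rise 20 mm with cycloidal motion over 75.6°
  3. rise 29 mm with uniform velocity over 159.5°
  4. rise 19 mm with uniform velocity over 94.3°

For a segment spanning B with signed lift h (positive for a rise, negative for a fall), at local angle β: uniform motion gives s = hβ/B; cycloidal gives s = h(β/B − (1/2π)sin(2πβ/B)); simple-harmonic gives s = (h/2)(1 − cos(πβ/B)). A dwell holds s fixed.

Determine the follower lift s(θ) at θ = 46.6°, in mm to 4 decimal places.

seg 1 [0°–30.6°] dwell: s stays 0.0000
seg 2 [30.6°–106.2°] cycloidal, h=20: θ=46.6° here. β=16, B=75.6. 20·(0.2116 − sin(2π·0.2116)/(2π)) = 1.1417 → s = 1.1417

1.1417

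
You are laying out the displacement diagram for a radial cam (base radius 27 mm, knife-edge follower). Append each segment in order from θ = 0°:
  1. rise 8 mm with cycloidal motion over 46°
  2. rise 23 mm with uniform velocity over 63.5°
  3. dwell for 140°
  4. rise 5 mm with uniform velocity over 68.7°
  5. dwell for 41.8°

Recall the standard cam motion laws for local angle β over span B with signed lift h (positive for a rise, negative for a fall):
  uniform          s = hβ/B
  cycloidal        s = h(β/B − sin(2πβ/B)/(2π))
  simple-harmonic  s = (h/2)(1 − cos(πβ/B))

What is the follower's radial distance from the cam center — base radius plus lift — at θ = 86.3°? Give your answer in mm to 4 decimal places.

seg 1 [0°–46°] cycloidal, h=8: full span → s += 8 → s = 8.0000
seg 2 [46°–109.5°] uniform, h=23: θ=86.3° here. β=40.3, B=63.5. 23·40.3/63.5 = 14.5969 → s = 22.5969
radial distance = base radius + s = 27 + 22.5969 = 49.5969

49.5969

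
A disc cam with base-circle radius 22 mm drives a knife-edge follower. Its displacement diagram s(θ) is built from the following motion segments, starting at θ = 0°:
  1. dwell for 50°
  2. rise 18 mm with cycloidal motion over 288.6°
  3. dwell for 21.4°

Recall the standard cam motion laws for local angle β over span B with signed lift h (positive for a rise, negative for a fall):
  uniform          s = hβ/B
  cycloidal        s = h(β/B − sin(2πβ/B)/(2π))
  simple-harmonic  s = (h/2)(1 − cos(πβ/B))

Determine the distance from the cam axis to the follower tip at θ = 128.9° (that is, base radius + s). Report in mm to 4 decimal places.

seg 1 [0°–50°] dwell: s stays 0.0000
seg 2 [50°–338.6°] cycloidal, h=18: θ=128.9° here. β=78.9, B=288.6. 18·(0.2734 − sin(2π·0.2734)/(2π)) = 2.0871 → s = 2.0871
radial distance = base radius + s = 22 + 2.0871 = 24.0871

24.0871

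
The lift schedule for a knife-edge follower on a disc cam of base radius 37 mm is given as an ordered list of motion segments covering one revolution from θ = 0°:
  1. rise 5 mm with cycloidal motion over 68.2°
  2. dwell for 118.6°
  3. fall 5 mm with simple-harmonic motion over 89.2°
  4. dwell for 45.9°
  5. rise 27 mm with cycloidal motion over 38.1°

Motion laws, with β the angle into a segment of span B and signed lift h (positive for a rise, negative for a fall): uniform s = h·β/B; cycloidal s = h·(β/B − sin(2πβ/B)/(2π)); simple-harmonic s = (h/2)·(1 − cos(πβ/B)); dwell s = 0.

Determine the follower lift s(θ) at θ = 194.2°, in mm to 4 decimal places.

seg 1 [0°–68.2°] cycloidal, h=5: full span → s += 5 → s = 5.0000
seg 2 [68.2°–186.8°] dwell: s stays 5.0000
seg 3 [186.8°–276°] simple-harmonic, h=-5: θ=194.2° here. β=7.4, B=89.2. -5/2·(1 − cos(π·0.0830)) = -0.0844 → s = 4.9156

4.9156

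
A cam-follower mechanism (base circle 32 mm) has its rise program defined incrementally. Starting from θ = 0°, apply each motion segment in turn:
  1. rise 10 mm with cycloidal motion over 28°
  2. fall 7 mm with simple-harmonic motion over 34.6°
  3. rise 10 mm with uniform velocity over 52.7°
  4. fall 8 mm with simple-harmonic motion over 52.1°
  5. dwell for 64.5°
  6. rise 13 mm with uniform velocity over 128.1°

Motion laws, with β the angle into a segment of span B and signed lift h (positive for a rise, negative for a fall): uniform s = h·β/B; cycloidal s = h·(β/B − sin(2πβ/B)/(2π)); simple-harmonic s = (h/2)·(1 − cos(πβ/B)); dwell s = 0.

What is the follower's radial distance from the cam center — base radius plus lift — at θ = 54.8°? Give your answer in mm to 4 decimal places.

seg 1 [0°–28°] cycloidal, h=10: full span → s += 10 → s = 10.0000
seg 2 [28°–62.6°] simple-harmonic, h=-7: θ=54.8° here. β=26.8, B=34.6. -7/2·(1 − cos(π·0.7746)) = -6.1583 → s = 3.8417
radial distance = base radius + s = 32 + 3.8417 = 35.8417

35.8417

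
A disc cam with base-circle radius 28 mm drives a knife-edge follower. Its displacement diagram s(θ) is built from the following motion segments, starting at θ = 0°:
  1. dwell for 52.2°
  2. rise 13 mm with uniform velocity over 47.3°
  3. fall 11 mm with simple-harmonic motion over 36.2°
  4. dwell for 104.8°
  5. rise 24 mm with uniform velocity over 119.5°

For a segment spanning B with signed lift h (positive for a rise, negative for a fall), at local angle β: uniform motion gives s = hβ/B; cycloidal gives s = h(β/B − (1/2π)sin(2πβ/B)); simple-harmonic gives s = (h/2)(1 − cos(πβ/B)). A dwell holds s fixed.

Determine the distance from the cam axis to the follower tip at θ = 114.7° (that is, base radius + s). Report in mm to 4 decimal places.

seg 1 [0°–52.2°] dwell: s stays 0.0000
seg 2 [52.2°–99.5°] uniform, h=13: full span → s += 13 → s = 13.0000
seg 3 [99.5°–135.7°] simple-harmonic, h=-11: θ=114.7° here. β=15.2, B=36.2. -11/2·(1 − cos(π·0.4199)) = -4.1304 → s = 8.8696
radial distance = base radius + s = 28 + 8.8696 = 36.8696

36.8696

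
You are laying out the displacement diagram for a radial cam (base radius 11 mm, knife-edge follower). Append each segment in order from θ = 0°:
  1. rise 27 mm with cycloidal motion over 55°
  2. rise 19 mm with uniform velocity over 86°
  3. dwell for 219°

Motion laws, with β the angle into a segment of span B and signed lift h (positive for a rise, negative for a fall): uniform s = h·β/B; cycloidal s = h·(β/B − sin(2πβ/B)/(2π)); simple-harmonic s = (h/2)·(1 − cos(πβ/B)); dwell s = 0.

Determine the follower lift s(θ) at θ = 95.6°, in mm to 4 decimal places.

seg 1 [0°–55°] cycloidal, h=27: full span → s += 27 → s = 27.0000
seg 2 [55°–141°] uniform, h=19: θ=95.6° here. β=40.6, B=86. 19·40.6/86 = 8.9698 → s = 35.9698

35.9698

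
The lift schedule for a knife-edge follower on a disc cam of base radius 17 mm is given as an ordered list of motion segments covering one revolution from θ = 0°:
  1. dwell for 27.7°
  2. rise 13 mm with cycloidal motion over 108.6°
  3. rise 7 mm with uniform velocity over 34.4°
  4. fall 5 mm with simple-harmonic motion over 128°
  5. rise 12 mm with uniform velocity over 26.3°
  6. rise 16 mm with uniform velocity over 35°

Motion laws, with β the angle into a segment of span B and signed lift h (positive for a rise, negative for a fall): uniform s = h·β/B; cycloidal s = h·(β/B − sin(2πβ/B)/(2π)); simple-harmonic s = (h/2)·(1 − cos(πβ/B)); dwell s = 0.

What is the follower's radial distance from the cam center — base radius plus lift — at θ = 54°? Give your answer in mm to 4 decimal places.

seg 1 [0°–27.7°] dwell: s stays 0.0000
seg 2 [27.7°–136.3°] cycloidal, h=13: θ=54° here. β=26.3, B=108.6. 13·(0.2422 − sin(2π·0.2422)/(2π)) = 1.0817 → s = 1.0817
radial distance = base radius + s = 17 + 1.0817 = 18.0817

18.0817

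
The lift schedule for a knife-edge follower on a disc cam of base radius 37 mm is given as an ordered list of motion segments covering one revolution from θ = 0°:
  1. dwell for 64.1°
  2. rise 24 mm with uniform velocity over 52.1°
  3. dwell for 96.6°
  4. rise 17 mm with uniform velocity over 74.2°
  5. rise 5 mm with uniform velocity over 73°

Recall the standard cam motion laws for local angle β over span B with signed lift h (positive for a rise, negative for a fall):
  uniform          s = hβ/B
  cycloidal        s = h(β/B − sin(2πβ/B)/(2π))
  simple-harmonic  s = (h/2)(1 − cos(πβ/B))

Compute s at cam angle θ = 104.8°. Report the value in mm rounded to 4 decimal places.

seg 1 [0°–64.1°] dwell: s stays 0.0000
seg 2 [64.1°–116.2°] uniform, h=24: θ=104.8° here. β=40.7, B=52.1. 24·40.7/52.1 = 18.7486 → s = 18.7486

18.7486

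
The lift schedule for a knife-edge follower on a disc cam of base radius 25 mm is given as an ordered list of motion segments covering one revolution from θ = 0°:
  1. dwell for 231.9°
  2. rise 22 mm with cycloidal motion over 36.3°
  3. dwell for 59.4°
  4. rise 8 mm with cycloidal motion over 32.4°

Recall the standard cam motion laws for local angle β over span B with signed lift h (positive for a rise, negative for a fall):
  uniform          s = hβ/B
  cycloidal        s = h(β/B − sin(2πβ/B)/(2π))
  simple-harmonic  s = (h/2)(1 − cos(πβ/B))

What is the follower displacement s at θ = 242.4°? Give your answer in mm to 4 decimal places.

seg 1 [0°–231.9°] dwell: s stays 0.0000
seg 2 [231.9°–268.2°] cycloidal, h=22: θ=242.4° here. β=10.5, B=36.3. 22·(0.2893 − sin(2π·0.2893)/(2π)) = 2.9682 → s = 2.9682

2.9682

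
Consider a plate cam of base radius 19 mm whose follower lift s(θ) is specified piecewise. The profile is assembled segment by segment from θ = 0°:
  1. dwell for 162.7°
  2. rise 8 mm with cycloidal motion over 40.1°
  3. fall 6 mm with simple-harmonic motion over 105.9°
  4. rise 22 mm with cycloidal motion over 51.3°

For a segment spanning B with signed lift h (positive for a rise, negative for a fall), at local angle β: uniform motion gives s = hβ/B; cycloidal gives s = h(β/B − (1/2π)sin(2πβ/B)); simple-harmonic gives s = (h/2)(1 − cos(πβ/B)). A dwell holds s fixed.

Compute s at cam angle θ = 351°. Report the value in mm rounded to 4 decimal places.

seg 1 [0°–162.7°] dwell: s stays 0.0000
seg 2 [162.7°–202.8°] cycloidal, h=8: full span → s += 8 → s = 8.0000
seg 3 [202.8°–308.7°] simple-harmonic, h=-6: full span → s += -6 → s = 2.0000
seg 4 [308.7°–360°] cycloidal, h=22: θ=351° here. β=42.3, B=51.3. 22·(0.8246 − sin(2π·0.8246)/(2π)) = 21.2645 → s = 23.2645

23.2645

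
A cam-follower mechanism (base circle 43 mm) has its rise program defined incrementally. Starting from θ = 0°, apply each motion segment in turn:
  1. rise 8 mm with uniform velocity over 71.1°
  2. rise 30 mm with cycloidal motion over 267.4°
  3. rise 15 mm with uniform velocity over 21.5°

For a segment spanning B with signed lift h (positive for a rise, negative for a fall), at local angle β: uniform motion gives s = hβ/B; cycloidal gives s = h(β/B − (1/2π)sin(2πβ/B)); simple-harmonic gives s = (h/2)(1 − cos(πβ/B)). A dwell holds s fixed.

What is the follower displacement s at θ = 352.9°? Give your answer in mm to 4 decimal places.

seg 1 [0°–71.1°] uniform, h=8: full span → s += 8 → s = 8.0000
seg 2 [71.1°–338.5°] cycloidal, h=30: full span → s += 30 → s = 38.0000
seg 3 [338.5°–360°] uniform, h=15: θ=352.9° here. β=14.4, B=21.5. 15·14.4/21.5 = 10.0465 → s = 48.0465

48.0465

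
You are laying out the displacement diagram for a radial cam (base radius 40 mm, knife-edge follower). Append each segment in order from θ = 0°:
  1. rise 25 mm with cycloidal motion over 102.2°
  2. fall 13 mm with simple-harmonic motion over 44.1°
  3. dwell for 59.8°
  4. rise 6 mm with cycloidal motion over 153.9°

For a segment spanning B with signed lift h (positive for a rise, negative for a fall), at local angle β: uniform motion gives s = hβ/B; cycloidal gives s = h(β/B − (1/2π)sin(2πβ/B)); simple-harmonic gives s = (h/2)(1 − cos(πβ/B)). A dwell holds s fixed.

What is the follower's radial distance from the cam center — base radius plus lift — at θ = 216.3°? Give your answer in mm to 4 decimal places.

seg 1 [0°–102.2°] cycloidal, h=25: full span → s += 25 → s = 25.0000
seg 2 [102.2°–146.3°] simple-harmonic, h=-13: full span → s += -13 → s = 12.0000
seg 3 [146.3°–206.1°] dwell: s stays 12.0000
seg 4 [206.1°–360°] cycloidal, h=6: θ=216.3° here. β=10.2, B=153.9. 6·(0.0663 − sin(2π·0.0663)/(2π)) = 0.0114 → s = 12.0114
radial distance = base radius + s = 40 + 12.0114 = 52.0114

52.0114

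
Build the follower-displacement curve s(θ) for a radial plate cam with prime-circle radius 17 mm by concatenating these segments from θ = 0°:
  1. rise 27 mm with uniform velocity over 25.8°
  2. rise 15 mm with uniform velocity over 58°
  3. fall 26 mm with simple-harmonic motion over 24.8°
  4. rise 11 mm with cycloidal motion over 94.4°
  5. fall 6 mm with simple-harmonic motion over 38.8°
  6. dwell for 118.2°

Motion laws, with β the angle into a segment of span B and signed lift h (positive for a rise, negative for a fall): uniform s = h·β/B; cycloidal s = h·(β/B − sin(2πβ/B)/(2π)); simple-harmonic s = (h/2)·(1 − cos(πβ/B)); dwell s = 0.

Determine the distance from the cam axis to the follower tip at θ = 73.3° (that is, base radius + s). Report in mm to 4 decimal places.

seg 1 [0°–25.8°] uniform, h=27: full span → s += 27 → s = 27.0000
seg 2 [25.8°–83.8°] uniform, h=15: θ=73.3° here. β=47.5, B=58. 15·47.5/58 = 12.2845 → s = 39.2845
radial distance = base radius + s = 17 + 39.2845 = 56.2845

56.2845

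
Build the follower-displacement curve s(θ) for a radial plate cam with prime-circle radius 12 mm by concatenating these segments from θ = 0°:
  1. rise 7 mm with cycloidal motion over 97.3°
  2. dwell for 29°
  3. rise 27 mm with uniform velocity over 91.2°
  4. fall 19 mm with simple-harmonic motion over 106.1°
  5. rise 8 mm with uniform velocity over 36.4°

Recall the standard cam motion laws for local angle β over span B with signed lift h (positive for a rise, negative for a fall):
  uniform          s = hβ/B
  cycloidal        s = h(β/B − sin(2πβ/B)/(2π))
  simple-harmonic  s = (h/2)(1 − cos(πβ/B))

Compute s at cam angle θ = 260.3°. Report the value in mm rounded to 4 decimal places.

seg 1 [0°–97.3°] cycloidal, h=7: full span → s += 7 → s = 7.0000
seg 2 [97.3°–126.3°] dwell: s stays 7.0000
seg 3 [126.3°–217.5°] uniform, h=27: full span → s += 27 → s = 34.0000
seg 4 [217.5°–323.6°] simple-harmonic, h=-19: θ=260.3° here. β=42.8, B=106.1. -19/2·(1 − cos(π·0.4034)) = -6.6608 → s = 27.3392

27.3392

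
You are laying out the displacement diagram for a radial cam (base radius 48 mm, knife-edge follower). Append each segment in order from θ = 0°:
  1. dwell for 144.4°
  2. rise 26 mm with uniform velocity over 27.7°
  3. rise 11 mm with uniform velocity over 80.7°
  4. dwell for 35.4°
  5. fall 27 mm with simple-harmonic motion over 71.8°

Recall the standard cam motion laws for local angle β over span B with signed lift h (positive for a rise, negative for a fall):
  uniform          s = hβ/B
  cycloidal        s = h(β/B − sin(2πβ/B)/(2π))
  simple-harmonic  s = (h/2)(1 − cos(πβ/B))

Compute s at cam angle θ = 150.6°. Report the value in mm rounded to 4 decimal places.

seg 1 [0°–144.4°] dwell: s stays 0.0000
seg 2 [144.4°–172.1°] uniform, h=26: θ=150.6° here. β=6.2, B=27.7. 26·6.2/27.7 = 5.8195 → s = 5.8195

5.8195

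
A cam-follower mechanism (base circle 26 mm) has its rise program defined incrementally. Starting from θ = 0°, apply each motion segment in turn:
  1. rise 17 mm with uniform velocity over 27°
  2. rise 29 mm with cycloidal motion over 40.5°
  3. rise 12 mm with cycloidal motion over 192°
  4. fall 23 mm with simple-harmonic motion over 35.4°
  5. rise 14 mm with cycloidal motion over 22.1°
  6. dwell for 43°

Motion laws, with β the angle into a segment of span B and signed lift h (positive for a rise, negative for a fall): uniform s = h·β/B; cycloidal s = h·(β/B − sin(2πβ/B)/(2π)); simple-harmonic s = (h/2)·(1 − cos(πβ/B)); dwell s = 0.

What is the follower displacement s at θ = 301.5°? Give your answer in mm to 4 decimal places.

seg 1 [0°–27°] uniform, h=17: full span → s += 17 → s = 17.0000
seg 2 [27°–67.5°] cycloidal, h=29: full span → s += 29 → s = 46.0000
seg 3 [67.5°–259.5°] cycloidal, h=12: full span → s += 12 → s = 58.0000
seg 4 [259.5°–294.9°] simple-harmonic, h=-23: full span → s += -23 → s = 35.0000
seg 5 [294.9°–317°] cycloidal, h=14: θ=301.5° here. β=6.6, B=22.1. 14·(0.2986 − sin(2π·0.2986)/(2π)) = 2.0561 → s = 37.0561

37.0561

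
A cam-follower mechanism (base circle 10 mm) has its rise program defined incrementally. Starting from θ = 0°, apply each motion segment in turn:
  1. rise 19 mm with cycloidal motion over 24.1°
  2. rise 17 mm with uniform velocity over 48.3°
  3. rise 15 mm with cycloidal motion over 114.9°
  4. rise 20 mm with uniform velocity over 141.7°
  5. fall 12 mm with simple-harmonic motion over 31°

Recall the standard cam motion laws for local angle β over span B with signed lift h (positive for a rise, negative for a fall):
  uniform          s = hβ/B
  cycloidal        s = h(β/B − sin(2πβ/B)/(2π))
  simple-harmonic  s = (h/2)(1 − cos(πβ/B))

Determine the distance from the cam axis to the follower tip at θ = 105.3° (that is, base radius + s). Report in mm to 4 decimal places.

seg 1 [0°–24.1°] cycloidal, h=19: full span → s += 19 → s = 19.0000
seg 2 [24.1°–72.4°] uniform, h=17: full span → s += 17 → s = 36.0000
seg 3 [72.4°–187.3°] cycloidal, h=15: θ=105.3° here. β=32.9, B=114.9. 15·(0.2863 − sin(2π·0.2863)/(2π)) = 1.9697 → s = 37.9697
radial distance = base radius + s = 10 + 37.9697 = 47.9697

47.9697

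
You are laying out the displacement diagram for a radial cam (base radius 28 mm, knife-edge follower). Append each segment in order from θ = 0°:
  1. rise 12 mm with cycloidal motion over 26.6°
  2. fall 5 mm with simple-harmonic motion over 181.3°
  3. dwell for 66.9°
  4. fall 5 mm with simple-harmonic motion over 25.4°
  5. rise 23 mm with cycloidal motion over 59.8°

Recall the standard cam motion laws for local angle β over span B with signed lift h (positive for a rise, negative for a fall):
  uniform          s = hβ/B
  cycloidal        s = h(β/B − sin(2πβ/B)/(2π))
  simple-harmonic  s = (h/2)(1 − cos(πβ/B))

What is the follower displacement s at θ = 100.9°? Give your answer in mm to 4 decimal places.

seg 1 [0°–26.6°] cycloidal, h=12: full span → s += 12 → s = 12.0000
seg 2 [26.6°–207.9°] simple-harmonic, h=-5: θ=100.9° here. β=74.3, B=181.3. -5/2·(1 − cos(π·0.4098)) = -1.8011 → s = 10.1989

10.1989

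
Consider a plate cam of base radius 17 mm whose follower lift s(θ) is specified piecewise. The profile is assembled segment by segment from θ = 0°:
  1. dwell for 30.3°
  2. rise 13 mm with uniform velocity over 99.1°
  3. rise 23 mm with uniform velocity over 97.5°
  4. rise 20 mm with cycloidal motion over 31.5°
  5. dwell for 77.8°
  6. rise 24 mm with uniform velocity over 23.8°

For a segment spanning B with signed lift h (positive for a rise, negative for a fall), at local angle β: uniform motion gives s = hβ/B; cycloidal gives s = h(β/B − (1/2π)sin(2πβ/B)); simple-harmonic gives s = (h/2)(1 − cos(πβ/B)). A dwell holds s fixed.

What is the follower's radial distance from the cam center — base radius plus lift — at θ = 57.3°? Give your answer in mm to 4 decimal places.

seg 1 [0°–30.3°] dwell: s stays 0.0000
seg 2 [30.3°–129.4°] uniform, h=13: θ=57.3° here. β=27, B=99.1. 13·27/99.1 = 3.5419 → s = 3.5419
radial distance = base radius + s = 17 + 3.5419 = 20.5419

20.5419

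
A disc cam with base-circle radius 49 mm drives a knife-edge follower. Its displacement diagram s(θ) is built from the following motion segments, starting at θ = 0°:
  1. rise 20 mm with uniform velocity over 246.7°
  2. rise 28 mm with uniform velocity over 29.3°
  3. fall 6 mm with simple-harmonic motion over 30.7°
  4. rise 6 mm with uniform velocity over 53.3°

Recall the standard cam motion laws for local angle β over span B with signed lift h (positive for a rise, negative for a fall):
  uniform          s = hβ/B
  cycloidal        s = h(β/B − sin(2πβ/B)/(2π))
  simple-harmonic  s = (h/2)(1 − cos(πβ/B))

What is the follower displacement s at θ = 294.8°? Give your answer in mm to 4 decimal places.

seg 1 [0°–246.7°] uniform, h=20: full span → s += 20 → s = 20.0000
seg 2 [246.7°–276°] uniform, h=28: full span → s += 28 → s = 48.0000
seg 3 [276°–306.7°] simple-harmonic, h=-6: θ=294.8° here. β=18.8, B=30.7. -6/2·(1 − cos(π·0.6124)) = -4.0373 → s = 43.9627

43.9627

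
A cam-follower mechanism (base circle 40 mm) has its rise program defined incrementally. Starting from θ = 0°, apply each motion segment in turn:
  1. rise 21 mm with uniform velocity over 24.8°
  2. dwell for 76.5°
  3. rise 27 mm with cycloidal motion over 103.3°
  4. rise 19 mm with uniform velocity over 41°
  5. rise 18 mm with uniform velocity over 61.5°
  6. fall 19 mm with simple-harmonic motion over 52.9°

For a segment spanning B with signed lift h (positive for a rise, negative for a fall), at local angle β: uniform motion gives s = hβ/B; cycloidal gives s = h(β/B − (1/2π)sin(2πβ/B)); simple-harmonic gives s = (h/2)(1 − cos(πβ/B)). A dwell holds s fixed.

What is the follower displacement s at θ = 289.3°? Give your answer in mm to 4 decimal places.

seg 1 [0°–24.8°] uniform, h=21: full span → s += 21 → s = 21.0000
seg 2 [24.8°–101.3°] dwell: s stays 21.0000
seg 3 [101.3°–204.6°] cycloidal, h=27: full span → s += 27 → s = 48.0000
seg 4 [204.6°–245.6°] uniform, h=19: full span → s += 19 → s = 67.0000
seg 5 [245.6°–307.1°] uniform, h=18: θ=289.3° here. β=43.7, B=61.5. 18·43.7/61.5 = 12.7902 → s = 79.7902

79.7902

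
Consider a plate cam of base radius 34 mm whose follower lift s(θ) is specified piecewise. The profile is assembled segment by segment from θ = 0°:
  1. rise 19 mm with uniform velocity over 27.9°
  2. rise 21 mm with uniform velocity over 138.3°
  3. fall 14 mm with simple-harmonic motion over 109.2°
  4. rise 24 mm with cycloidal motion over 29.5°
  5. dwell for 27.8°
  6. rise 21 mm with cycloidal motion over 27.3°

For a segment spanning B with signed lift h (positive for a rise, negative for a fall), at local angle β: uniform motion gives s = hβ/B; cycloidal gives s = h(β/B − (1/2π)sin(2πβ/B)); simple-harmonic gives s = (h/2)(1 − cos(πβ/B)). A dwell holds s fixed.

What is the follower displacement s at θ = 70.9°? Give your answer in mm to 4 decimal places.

seg 1 [0°–27.9°] uniform, h=19: full span → s += 19 → s = 19.0000
seg 2 [27.9°–166.2°] uniform, h=21: θ=70.9° here. β=43, B=138.3. 21·43/138.3 = 6.5293 → s = 25.5293

25.5293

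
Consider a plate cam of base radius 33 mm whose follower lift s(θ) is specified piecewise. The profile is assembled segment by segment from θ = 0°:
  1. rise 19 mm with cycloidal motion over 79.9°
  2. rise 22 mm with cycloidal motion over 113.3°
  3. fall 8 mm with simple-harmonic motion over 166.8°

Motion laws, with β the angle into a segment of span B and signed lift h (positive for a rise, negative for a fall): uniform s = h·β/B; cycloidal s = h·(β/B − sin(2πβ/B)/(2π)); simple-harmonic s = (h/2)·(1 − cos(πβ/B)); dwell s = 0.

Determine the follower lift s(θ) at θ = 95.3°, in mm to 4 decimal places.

seg 1 [0°–79.9°] cycloidal, h=19: full span → s += 19 → s = 19.0000
seg 2 [79.9°–193.2°] cycloidal, h=22: θ=95.3° here. β=15.4, B=113.3. 22·(0.1359 − sin(2π·0.1359)/(2π)) = 0.3505 → s = 19.3505

19.3505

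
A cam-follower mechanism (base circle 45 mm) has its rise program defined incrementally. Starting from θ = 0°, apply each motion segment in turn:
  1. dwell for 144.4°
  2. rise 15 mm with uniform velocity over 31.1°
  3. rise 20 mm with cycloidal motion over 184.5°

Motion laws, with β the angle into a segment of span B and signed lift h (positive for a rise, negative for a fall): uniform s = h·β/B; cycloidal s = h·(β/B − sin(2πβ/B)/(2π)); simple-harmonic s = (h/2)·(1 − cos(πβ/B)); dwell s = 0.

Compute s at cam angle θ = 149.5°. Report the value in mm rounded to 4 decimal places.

seg 1 [0°–144.4°] dwell: s stays 0.0000
seg 2 [144.4°–175.5°] uniform, h=15: θ=149.5° here. β=5.1, B=31.1. 15·5.1/31.1 = 2.4598 → s = 2.4598

2.4598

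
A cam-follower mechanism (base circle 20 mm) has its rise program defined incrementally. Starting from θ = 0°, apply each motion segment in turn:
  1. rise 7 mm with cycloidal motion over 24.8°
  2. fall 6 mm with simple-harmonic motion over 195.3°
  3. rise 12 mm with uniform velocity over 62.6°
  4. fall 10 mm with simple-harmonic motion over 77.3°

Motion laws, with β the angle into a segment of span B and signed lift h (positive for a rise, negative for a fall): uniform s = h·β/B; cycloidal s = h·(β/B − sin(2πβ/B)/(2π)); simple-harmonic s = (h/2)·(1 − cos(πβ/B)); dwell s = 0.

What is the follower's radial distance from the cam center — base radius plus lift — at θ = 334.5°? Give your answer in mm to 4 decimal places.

seg 1 [0°–24.8°] cycloidal, h=7: full span → s += 7 → s = 7.0000
seg 2 [24.8°–220.1°] simple-harmonic, h=-6: full span → s += -6 → s = 1.0000
seg 3 [220.1°–282.7°] uniform, h=12: full span → s += 12 → s = 13.0000
seg 4 [282.7°–360°] simple-harmonic, h=-10: θ=334.5° here. β=51.8, B=77.3. -10/2·(1 − cos(π·0.6701)) = -7.5468 → s = 5.4532
radial distance = base radius + s = 20 + 5.4532 = 25.4532

25.4532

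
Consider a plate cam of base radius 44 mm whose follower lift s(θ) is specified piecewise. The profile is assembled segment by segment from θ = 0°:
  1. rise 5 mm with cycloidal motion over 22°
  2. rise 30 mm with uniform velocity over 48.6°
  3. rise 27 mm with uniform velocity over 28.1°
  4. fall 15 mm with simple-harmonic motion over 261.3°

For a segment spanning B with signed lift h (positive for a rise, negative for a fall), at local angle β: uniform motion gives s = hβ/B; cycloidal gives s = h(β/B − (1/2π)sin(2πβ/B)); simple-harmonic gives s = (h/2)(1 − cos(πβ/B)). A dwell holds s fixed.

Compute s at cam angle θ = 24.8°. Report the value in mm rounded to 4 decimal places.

seg 1 [0°–22°] cycloidal, h=5: full span → s += 5 → s = 5.0000
seg 2 [22°–70.6°] uniform, h=30: θ=24.8° here. β=2.8, B=48.6. 30·2.8/48.6 = 1.7284 → s = 6.7284

6.7284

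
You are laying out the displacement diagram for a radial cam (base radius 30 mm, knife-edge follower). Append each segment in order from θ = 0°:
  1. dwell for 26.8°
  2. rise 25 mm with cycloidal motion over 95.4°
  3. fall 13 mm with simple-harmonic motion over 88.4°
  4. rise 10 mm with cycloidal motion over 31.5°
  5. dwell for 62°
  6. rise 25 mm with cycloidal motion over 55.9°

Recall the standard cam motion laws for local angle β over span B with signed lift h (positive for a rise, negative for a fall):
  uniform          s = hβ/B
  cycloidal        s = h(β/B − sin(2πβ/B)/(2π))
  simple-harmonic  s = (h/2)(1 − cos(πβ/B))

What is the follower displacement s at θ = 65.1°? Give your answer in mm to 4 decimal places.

seg 1 [0°–26.8°] dwell: s stays 0.0000
seg 2 [26.8°–122.2°] cycloidal, h=25: θ=65.1° here. β=38.3, B=95.4. 25·(0.4015 − sin(2π·0.4015)/(2π)) = 7.7277 → s = 7.7277

7.7277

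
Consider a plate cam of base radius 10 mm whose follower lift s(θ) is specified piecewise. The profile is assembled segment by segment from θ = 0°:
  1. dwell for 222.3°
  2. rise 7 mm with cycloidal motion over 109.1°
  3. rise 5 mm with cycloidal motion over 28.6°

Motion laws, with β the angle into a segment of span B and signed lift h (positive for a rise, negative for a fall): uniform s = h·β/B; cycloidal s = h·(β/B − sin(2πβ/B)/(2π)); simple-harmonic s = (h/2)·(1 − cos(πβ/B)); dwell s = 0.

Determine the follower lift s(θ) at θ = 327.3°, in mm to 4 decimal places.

seg 1 [0°–222.3°] dwell: s stays 0.0000
seg 2 [222.3°–331.4°] cycloidal, h=7: θ=327.3° here. β=105, B=109.1. 7·(0.9624 − sin(2π·0.9624)/(2π)) = 6.9976 → s = 6.9976

6.9976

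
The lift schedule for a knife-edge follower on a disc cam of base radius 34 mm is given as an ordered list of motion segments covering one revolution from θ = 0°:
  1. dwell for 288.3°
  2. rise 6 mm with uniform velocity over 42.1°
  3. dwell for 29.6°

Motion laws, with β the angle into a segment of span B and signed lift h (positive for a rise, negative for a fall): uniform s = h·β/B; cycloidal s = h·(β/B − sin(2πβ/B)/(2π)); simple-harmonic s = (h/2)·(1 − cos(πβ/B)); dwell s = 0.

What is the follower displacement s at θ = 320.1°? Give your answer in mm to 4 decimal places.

seg 1 [0°–288.3°] dwell: s stays 0.0000
seg 2 [288.3°–330.4°] uniform, h=6: θ=320.1° here. β=31.8, B=42.1. 6·31.8/42.1 = 4.5321 → s = 4.5321

4.5321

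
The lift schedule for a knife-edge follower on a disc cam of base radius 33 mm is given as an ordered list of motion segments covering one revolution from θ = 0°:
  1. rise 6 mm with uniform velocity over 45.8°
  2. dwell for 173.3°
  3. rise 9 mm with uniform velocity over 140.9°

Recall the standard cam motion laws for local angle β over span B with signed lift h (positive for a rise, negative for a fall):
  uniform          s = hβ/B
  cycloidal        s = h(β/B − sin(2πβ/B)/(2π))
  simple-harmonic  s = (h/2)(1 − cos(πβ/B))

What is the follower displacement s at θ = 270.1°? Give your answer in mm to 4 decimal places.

seg 1 [0°–45.8°] uniform, h=6: full span → s += 6 → s = 6.0000
seg 2 [45.8°–219.1°] dwell: s stays 6.0000
seg 3 [219.1°–360°] uniform, h=9: θ=270.1° here. β=51, B=140.9. 9·51/140.9 = 3.2576 → s = 9.2576

9.2576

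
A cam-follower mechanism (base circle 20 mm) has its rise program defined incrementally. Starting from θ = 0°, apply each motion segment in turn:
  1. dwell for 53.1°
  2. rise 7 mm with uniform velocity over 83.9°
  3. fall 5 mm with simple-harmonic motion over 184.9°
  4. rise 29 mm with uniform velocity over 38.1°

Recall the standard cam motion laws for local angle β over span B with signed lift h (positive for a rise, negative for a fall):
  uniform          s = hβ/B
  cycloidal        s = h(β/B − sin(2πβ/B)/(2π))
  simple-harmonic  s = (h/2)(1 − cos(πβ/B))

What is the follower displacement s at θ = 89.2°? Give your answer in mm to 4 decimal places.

seg 1 [0°–53.1°] dwell: s stays 0.0000
seg 2 [53.1°–137°] uniform, h=7: θ=89.2° here. β=36.1, B=83.9. 7·36.1/83.9 = 3.0119 → s = 3.0119

3.0119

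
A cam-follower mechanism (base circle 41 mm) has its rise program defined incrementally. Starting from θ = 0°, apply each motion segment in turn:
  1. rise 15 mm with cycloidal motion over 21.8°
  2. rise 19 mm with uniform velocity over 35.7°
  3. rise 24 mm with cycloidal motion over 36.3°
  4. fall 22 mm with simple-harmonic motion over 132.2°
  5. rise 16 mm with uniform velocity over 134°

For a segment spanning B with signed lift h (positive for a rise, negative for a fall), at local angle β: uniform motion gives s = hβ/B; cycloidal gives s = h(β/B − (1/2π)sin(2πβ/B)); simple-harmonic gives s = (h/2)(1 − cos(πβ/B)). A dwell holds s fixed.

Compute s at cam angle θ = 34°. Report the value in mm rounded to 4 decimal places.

seg 1 [0°–21.8°] cycloidal, h=15: full span → s += 15 → s = 15.0000
seg 2 [21.8°–57.5°] uniform, h=19: θ=34° here. β=12.2, B=35.7. 19·12.2/35.7 = 6.4930 → s = 21.4930

21.4930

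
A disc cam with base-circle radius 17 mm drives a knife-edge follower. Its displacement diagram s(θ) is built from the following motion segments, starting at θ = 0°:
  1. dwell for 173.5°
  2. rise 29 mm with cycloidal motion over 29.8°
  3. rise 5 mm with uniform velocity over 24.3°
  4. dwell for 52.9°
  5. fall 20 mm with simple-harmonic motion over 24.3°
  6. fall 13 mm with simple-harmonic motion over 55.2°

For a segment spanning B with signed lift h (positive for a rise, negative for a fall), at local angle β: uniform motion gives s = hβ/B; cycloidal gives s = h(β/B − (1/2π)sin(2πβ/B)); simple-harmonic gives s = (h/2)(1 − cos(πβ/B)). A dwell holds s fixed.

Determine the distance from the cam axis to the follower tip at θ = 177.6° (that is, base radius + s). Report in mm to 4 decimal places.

seg 1 [0°–173.5°] dwell: s stays 0.0000
seg 2 [173.5°–203.3°] cycloidal, h=29: θ=177.6° here. β=4.1, B=29.8. 29·(0.1376 − sin(2π·0.1376)/(2π)) = 0.4787 → s = 0.4787
radial distance = base radius + s = 17 + 0.4787 = 17.4787

17.4787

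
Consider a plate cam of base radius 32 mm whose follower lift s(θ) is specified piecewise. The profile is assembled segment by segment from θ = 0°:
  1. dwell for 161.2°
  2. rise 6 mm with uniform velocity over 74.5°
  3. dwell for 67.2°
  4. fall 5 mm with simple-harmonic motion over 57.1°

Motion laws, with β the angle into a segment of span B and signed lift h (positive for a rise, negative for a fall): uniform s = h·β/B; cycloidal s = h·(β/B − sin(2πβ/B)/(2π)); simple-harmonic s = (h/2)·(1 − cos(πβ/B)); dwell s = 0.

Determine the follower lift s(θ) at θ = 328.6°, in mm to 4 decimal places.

seg 1 [0°–161.2°] dwell: s stays 0.0000
seg 2 [161.2°–235.7°] uniform, h=6: full span → s += 6 → s = 6.0000
seg 3 [235.7°–302.9°] dwell: s stays 6.0000
seg 4 [302.9°–360°] simple-harmonic, h=-5: θ=328.6° here. β=25.7, B=57.1. -5/2·(1 − cos(π·0.4501)) = -2.1096 → s = 3.8904

3.8904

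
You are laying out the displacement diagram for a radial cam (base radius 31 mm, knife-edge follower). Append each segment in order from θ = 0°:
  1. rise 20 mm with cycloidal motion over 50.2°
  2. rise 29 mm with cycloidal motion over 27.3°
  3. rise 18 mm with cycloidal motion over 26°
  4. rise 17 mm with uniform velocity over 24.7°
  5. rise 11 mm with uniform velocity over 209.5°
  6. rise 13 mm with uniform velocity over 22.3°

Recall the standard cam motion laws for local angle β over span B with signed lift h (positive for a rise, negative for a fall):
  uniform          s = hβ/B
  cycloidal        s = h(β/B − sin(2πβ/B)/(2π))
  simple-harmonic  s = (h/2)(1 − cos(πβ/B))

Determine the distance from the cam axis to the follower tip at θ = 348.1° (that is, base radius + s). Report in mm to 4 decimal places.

seg 1 [0°–50.2°] cycloidal, h=20: full span → s += 20 → s = 20.0000
seg 2 [50.2°–77.5°] cycloidal, h=29: full span → s += 29 → s = 49.0000
seg 3 [77.5°–103.5°] cycloidal, h=18: full span → s += 18 → s = 67.0000
seg 4 [103.5°–128.2°] uniform, h=17: full span → s += 17 → s = 84.0000
seg 5 [128.2°–337.7°] uniform, h=11: full span → s += 11 → s = 95.0000
seg 6 [337.7°–360°] uniform, h=13: θ=348.1° here. β=10.4, B=22.3. 13·10.4/22.3 = 6.0628 → s = 101.0628
radial distance = base radius + s = 31 + 101.0628 = 132.0628

132.0628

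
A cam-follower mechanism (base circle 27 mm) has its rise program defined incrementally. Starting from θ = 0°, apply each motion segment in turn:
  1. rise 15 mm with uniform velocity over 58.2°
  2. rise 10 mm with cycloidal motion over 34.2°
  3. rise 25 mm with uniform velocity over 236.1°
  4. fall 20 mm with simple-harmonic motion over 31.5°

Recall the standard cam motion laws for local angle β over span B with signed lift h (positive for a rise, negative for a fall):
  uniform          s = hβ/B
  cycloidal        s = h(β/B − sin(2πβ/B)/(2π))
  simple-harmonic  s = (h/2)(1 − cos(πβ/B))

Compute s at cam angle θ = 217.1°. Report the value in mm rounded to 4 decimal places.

seg 1 [0°–58.2°] uniform, h=15: full span → s += 15 → s = 15.0000
seg 2 [58.2°–92.4°] cycloidal, h=10: full span → s += 10 → s = 25.0000
seg 3 [92.4°–328.5°] uniform, h=25: θ=217.1° here. β=124.7, B=236.1. 25·124.7/236.1 = 13.2042 → s = 38.2042

38.2042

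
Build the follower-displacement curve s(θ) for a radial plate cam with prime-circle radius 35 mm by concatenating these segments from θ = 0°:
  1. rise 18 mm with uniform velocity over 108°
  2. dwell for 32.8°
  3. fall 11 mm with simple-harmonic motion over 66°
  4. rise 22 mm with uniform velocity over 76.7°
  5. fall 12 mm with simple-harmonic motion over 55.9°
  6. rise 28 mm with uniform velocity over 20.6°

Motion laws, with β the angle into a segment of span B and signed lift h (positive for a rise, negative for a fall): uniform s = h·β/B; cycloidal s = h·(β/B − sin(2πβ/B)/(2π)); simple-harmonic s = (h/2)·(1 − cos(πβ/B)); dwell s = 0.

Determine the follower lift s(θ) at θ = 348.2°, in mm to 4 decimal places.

seg 1 [0°–108°] uniform, h=18: full span → s += 18 → s = 18.0000
seg 2 [108°–140.8°] dwell: s stays 18.0000
seg 3 [140.8°–206.8°] simple-harmonic, h=-11: full span → s += -11 → s = 7.0000
seg 4 [206.8°–283.5°] uniform, h=22: full span → s += 22 → s = 29.0000
seg 5 [283.5°–339.4°] simple-harmonic, h=-12: full span → s += -12 → s = 17.0000
seg 6 [339.4°–360°] uniform, h=28: θ=348.2° here. β=8.8, B=20.6. 28·8.8/20.6 = 11.9612 → s = 28.9612

28.9612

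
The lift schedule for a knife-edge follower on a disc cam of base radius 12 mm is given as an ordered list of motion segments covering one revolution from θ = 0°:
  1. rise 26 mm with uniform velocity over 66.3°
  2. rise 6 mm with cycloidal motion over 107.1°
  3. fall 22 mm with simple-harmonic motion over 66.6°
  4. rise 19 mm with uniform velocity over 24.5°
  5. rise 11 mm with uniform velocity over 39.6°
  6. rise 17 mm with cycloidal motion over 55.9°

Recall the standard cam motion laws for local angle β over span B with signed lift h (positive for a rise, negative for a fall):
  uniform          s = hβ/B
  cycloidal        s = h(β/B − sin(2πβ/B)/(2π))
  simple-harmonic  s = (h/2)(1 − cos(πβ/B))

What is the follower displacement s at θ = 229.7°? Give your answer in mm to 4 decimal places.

seg 1 [0°–66.3°] uniform, h=26: full span → s += 26 → s = 26.0000
seg 2 [66.3°–173.4°] cycloidal, h=6: full span → s += 6 → s = 32.0000
seg 3 [173.4°–240°] simple-harmonic, h=-22: θ=229.7° here. β=56.3, B=66.6. -22/2·(1 − cos(π·0.8453)) = -20.7270 → s = 11.2730

11.2730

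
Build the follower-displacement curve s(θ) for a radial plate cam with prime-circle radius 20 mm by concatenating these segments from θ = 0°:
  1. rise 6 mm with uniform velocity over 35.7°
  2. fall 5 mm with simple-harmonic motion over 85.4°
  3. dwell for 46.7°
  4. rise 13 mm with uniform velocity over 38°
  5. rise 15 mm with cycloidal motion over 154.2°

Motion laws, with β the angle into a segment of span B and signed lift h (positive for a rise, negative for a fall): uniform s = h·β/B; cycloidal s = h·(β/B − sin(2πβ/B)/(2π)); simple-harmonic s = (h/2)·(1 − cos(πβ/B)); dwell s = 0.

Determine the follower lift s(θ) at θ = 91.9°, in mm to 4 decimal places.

seg 1 [0°–35.7°] uniform, h=6: full span → s += 6 → s = 6.0000
seg 2 [35.7°–121.1°] simple-harmonic, h=-5: θ=91.9° here. β=56.2, B=85.4. -5/2·(1 − cos(π·0.6581)) = -3.6911 → s = 2.3089

2.3089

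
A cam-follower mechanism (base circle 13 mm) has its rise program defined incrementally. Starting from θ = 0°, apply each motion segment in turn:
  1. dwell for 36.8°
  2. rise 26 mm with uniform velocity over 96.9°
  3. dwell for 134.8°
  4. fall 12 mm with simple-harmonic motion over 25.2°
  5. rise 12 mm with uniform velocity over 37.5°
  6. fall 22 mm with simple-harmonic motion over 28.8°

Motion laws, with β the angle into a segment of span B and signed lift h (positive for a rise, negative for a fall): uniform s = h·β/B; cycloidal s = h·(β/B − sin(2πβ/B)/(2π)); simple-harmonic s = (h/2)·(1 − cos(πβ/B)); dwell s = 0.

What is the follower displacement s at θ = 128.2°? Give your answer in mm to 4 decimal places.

seg 1 [0°–36.8°] dwell: s stays 0.0000
seg 2 [36.8°–133.7°] uniform, h=26: θ=128.2° here. β=91.4, B=96.9. 26·91.4/96.9 = 24.5243 → s = 24.5243

24.5243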